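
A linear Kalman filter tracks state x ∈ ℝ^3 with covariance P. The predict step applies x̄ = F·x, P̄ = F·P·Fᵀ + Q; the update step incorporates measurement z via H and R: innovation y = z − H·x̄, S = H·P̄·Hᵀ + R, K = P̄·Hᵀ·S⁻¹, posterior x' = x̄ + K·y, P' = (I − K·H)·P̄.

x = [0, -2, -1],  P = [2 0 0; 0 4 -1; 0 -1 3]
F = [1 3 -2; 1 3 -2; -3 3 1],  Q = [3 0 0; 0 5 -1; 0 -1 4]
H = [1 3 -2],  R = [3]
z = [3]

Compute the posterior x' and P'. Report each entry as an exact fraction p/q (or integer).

x' = [-2387/843, -2317/843, -5926/843]
P' = [15986/843 10699/843 23746/843; 10699/843 11960/843 22973/843; 23746/843 22973/843 46340/843]

x̄ = F·x = [-4, -4, -7]
P̄ = F·P·Fᵀ + Q = [65 62 27; 62 67 26; 27 26 55]
y = z − H·x̄ = [5]
S = H·P̄·Hᵀ + R = [843]
K = P̄·Hᵀ·S⁻¹ = [197/843; 211/843; -5/843]
x' = x̄ + K·y = [-2387/843, -2317/843, -5926/843]
P' = (I − K·H)·P̄ = [15986/843 10699/843 23746/843; 10699/843 11960/843 22973/843; 23746/843 22973/843 46340/843]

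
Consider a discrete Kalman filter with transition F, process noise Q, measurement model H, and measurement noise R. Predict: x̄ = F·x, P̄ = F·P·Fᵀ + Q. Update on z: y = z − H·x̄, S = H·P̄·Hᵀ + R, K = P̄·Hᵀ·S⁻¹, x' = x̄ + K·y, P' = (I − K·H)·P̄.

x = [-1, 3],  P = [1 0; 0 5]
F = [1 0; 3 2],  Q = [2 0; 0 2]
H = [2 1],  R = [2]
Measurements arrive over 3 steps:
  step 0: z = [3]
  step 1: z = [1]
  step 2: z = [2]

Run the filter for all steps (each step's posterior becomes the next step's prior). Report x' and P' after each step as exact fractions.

step 0: x' = [-13/19, 245/57], P' = [30/19 -54/19; -54/19 398/57]
step 1: x' = [-1179/643, 3239/643], P' = [1202/643 -2050/643; -2050/643 4564/643]
step 2: x' = [-306/203, 999/203], P' = [13442/7511 -22402/7511; -22402/7511 49576/7511]

step 0: x̄ = F·x = [-1, 3]
step 0: P̄ = F·P·Fᵀ + Q = [3 3; 3 31]
step 0: y = z − H·x̄ = [2]
step 0: S = H·P̄·Hᵀ + R = [57]
step 0: K = P̄·Hᵀ·S⁻¹ = [3/19; 37/57]
step 0: x' = x̄ + K·y = [-13/19, 245/57]
step 0: P' = (I − K·H)·P̄ = [30/19 -54/19; -54/19 398/57]
step 1: x̄ = F·x = [-13/19, 373/57]
step 1: P̄ = F·P·Fᵀ + Q = [68/19 -18/19; -18/19 572/57]
step 1: y = z − H·x̄ = [-238/57]
step 1: S = H·P̄·Hᵀ + R = [1286/57]
step 1: K = P̄·Hᵀ·S⁻¹ = [177/643; 232/643]
step 1: x' = x̄ + K·y = [-1179/643, 3239/643]
step 1: P' = (I − K·H)·P̄ = [1202/643 -2050/643; -2050/643 4564/643]
step 2: x̄ = F·x = [-1179/643, 2941/643]
step 2: P̄ = F·P·Fᵀ + Q = [2488/643 -494/643; -494/643 5760/643]
step 2: y = z − H·x̄ = [703/643]
step 2: S = H·P̄·Hᵀ + R = [15022/643]
step 2: K = P̄·Hᵀ·S⁻¹ = [2241/7511; 2386/7511]
step 2: x' = x̄ + K·y = [-306/203, 999/203]
step 2: P' = (I − K·H)·P̄ = [13442/7511 -22402/7511; -22402/7511 49576/7511]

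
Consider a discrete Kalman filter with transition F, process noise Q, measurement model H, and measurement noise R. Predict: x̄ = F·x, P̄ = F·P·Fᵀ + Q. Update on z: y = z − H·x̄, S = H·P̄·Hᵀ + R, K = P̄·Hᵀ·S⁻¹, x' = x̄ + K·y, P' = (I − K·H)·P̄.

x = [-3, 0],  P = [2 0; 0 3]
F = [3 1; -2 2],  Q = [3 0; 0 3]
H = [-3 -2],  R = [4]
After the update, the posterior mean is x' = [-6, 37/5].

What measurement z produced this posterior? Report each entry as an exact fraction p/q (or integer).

z = [3]

x̄ = F·x = [-9, 6]
P̄ = F·P·Fᵀ + Q = [24 -6; -6 23]
S = H·P̄·Hᵀ + R = [240]
K = P̄·Hᵀ·S⁻¹ = [-1/4; -7/60]
x' − x̄ = [3, 7/5] = K·y
y = (KᵀK)⁻¹·Kᵀ·(x' − x̄) = [-12]
z = y + H·x̄ = [-12] + [15] = [3]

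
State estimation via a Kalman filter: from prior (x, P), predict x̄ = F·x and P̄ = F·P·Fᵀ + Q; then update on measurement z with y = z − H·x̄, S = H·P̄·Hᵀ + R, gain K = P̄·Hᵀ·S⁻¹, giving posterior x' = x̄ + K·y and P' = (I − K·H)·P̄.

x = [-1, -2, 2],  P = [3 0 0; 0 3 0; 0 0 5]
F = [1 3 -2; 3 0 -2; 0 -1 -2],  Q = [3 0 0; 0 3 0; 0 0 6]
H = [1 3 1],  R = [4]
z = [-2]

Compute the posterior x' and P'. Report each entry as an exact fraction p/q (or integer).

x' = [-1135/213, 101/213, 374/213]
P' = [22355/852 -5341/852 -1432/213; -5341/852 2999/852 -715/213; -1432/213 -715/213 3677/213]

x̄ = F·x = [-11, -7, -2]
P̄ = F·P·Fᵀ + Q = [53 29 11; 29 50 20; 11 20 29]
y = z − H·x̄ = [32]
S = H·P̄·Hᵀ + R = [852]
K = P̄·Hᵀ·S⁻¹ = [151/852; 199/852; 25/213]
x' = x̄ + K·y = [-1135/213, 101/213, 374/213]
P' = (I − K·H)·P̄ = [22355/852 -5341/852 -1432/213; -5341/852 2999/852 -715/213; -1432/213 -715/213 3677/213]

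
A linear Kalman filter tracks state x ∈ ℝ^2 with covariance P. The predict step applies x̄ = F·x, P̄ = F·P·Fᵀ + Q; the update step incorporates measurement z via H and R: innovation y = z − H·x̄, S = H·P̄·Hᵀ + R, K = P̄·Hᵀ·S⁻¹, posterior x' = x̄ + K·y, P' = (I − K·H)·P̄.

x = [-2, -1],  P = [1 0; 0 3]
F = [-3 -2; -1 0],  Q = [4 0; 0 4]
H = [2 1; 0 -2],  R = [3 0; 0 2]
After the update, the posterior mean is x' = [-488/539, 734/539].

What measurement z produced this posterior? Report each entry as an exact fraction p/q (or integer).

x̄ = F·x = [8, 2]
P̄ = F·P·Fᵀ + Q = [25 3; 3 5]
S = H·P̄·Hᵀ + R = [120 -22; -22 22]
K = P̄·Hᵀ·S⁻¹ = [47/98 223/1078; 1/98 -479/1078]
x' − x̄ = [-4800/539, -344/539] = K·y
y = (KᵀK)⁻¹·Kᵀ·(x' − x̄) = [-19, 1]
z = y + H·x̄ = [-19, 1] + [18, -4] = [-1, -3]

z = [-1, -3]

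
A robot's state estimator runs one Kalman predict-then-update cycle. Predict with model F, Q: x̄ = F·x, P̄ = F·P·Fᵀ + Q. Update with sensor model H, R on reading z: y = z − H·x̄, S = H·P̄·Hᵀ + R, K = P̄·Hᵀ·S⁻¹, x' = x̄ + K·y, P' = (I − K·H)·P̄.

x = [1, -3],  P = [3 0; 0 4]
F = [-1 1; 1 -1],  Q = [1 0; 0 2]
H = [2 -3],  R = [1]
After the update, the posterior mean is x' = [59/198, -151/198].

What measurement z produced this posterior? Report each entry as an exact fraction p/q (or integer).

z = [3]

x̄ = F·x = [-4, 4]
P̄ = F·P·Fᵀ + Q = [8 -7; -7 9]
S = H·P̄·Hᵀ + R = [198]
K = P̄·Hᵀ·S⁻¹ = [37/198; -41/198]
x' − x̄ = [851/198, -943/198] = K·y
y = (KᵀK)⁻¹·Kᵀ·(x' − x̄) = [23]
z = y + H·x̄ = [23] + [-20] = [3]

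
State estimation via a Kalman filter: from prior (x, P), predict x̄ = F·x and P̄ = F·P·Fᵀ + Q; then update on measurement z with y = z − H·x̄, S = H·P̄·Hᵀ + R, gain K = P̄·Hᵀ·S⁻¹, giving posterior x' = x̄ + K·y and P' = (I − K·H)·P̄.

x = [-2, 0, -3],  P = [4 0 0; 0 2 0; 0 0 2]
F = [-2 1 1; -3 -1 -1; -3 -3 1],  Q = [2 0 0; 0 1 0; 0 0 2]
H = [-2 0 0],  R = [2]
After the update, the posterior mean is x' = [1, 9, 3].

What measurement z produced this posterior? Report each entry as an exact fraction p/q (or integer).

z = [-2]

x̄ = F·x = [1, 9, 3]
P̄ = F·P·Fᵀ + Q = [22 20 20; 20 41 40; 20 40 58]
S = H·P̄·Hᵀ + R = [90]
K = P̄·Hᵀ·S⁻¹ = [-22/45; -4/9; -4/9]
x' − x̄ = [0, 0, 0] = K·y
y = (KᵀK)⁻¹·Kᵀ·(x' − x̄) = [0]
z = y + H·x̄ = [0] + [-2] = [-2]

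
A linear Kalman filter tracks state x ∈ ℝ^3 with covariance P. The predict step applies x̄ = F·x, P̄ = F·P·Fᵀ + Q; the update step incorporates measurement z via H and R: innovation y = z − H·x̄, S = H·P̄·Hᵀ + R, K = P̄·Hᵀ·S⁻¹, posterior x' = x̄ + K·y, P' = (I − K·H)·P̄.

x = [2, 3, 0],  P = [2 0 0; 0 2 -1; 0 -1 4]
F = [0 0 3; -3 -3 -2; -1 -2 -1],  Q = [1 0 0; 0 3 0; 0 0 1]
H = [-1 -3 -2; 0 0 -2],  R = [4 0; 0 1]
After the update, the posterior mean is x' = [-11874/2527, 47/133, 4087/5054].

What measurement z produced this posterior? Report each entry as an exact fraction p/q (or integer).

z = [2, -2]

x̄ = F·x = [0, -15, -8]
P̄ = F·P·Fᵀ + Q = [37 -15 -6; -15 43 19; -6 19 11]
S = H·P̄·Hᵀ + R = [586 146; 146 45]
K = P̄·Hᵀ·S⁻¹ = [-426/2527 2056/2527; -34/133 -2/133; -73/5054 -1117/2527]
x' − x̄ = [-11874/2527, 2042/133, 44519/5054] = K·y
y = (KᵀK)⁻¹·Kᵀ·(x' − x̄) = [-59, -18]
z = y + H·x̄ = [-59, -18] + [61, 16] = [2, -2]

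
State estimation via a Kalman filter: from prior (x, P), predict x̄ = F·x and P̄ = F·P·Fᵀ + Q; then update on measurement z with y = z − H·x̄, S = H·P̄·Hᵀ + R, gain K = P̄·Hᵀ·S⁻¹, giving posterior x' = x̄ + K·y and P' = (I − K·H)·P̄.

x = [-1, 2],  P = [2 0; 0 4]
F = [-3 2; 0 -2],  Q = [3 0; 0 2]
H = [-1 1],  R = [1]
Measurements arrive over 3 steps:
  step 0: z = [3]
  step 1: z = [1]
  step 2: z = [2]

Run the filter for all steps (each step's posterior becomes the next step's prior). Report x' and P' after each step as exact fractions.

step 0: x̄ = F·x = [7, -4]
step 0: P̄ = F·P·Fᵀ + Q = [37 -16; -16 18]
step 0: y = z − H·x̄ = [14]
step 0: S = H·P̄·Hᵀ + R = [88]
step 0: K = P̄·Hᵀ·S⁻¹ = [-53/88; 17/44]
step 0: x' = x̄ + K·y = [-63/44, 31/22]
step 0: P' = (I − K·H)·P̄ = [447/88 197/44; 197/44 107/22]
step 1: x̄ = F·x = [313/44, -31/11]
step 1: P̄ = F·P·Fᵀ + Q = [1271/88 163/22; 163/22 236/11]
step 1: y = z − H·x̄ = [481/44]
step 1: S = H·P̄·Hᵀ + R = [1943/88]
step 1: K = P̄·Hᵀ·S⁻¹ = [-619/1943; 1236/1943]
step 1: x' = x̄ + K·y = [7055/1943, 8036/1943]
step 1: P' = (I − K·H)·P̄ = [23709/1943 23090/1943; 23090/1943 24326/1943]
step 2: x̄ = F·x = [-5093/1943, -16072/1943]
step 2: P̄ = F·P·Fᵀ + Q = [39434/1943 41236/1943; 41236/1943 101190/1943]
step 2: y = z − H·x̄ = [14865/1943]
step 2: S = H·P̄·Hᵀ + R = [60095/1943]
step 2: K = P̄·Hᵀ·S⁻¹ = [106/3535; 59954/60095]
step 2: x' = x̄ + K·y = [-1691/707, -7682/12019]
step 2: P' = (I − K·H)·P̄ = [71646/3535 71752/3535; 71752/3535 1279738/60095]

step 0: x' = [-63/44, 31/22], P' = [447/88 197/44; 197/44 107/22]
step 1: x' = [7055/1943, 8036/1943], P' = [23709/1943 23090/1943; 23090/1943 24326/1943]
step 2: x' = [-1691/707, -7682/12019], P' = [71646/3535 71752/3535; 71752/3535 1279738/60095]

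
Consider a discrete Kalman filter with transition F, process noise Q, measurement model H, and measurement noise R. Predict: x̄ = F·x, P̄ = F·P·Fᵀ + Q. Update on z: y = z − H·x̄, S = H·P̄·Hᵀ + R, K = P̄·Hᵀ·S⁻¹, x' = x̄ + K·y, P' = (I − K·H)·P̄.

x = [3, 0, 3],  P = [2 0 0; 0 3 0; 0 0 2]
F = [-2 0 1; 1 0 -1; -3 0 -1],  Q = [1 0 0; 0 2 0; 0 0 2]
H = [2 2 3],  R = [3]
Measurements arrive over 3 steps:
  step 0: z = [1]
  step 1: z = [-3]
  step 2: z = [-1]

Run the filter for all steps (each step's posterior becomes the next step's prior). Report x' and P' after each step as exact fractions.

step 0: x' = [841/293, -516/293, -162/293], P' = [1623/293 -1278/293 -190/293; -1278/293 1614/293 -236/293; -190/293 -236/293 362/293]
step 1: x' = [-44208/32795, 1014/937, -84892/98385], P' = [141413/32795 -3304/937 -11156/32795; -3304/937 9353/1874 -1993/1874; -11156/32795 -1993/1874 236737/196770]
step 2: x' = [-148192637/106872105, 102324839/106872105, -1421653/106872105], P' = [450003637/106872105 -364394749/106872105 -38388067/106872105; -364394749/106872105 519711253/106872105 -111915791/106872105; -38388067/106872105 -111915791/106872105 128754457/106872105]

step 0: x̄ = F·x = [-3, 0, -12]
step 0: P̄ = F·P·Fᵀ + Q = [11 -6 10; -6 6 -4; 10 -4 22]
step 0: y = z − H·x̄ = [43]
step 0: S = H·P̄·Hᵀ + R = [293]
step 0: K = P̄·Hᵀ·S⁻¹ = [40/293; -12/293; 78/293]
step 0: x' = x̄ + K·y = [841/293, -516/293, -162/293]
step 0: P' = (I − K·H)·P̄ = [1623/293 -1278/293 -190/293; -1278/293 1614/293 -236/293; -190/293 -236/293 362/293]
step 1: x̄ = F·x = [-1844/293, 1003/293, -2361/293]
step 1: P̄ = F·P·Fᵀ + Q = [7907/293 -4178/293 9566/293; -4178/293 2951/293 -4887/293; 9566/293 -4887/293 14415/293]
step 1: y = z − H·x̄ = [7886/293]
step 1: S = H·P̄·Hᵀ + R = [196770/293]
step 1: K = P̄·Hᵀ·S⁻¹ = [6026/32795; -163/1874; 52603/196770]
step 1: x' = x̄ + K·y = [-44208/32795, 1014/937, -84892/98385]
step 1: P' = (I − K·H)·P̄ = [141413/32795 -3304/937 -11156/32795; -3304/937 9353/1874 -1993/1874; -11156/32795 -1993/1874 236737/196770]
step 2: x̄ = F·x = [180356/98385, -47732/98385, 482764/98385]
step 2: P̄ = F·P·Fᵀ + Q = [4095163/196770 -2134501/196770 4921067/196770; -2134501/196770 1612627/196770 -2442569/196770; 4921067/196770 -2442569/196770 7864963/196770]
step 2: y = z − H·x̄ = [-120795/6559]
step 2: S = H·P̄·Hᵀ + R = [7124807/13118]
step 2: K = P̄·Hᵀ·S⁻¹ = [1245635/7124807; -558097/7124807; 1903459/7124807]
step 2: x' = x̄ + K·y = [-148192637/106872105, 102324839/106872105, -1421653/106872105]
step 2: P' = (I − K·H)·P̄ = [450003637/106872105 -364394749/106872105 -38388067/106872105; -364394749/106872105 519711253/106872105 -111915791/106872105; -38388067/106872105 -111915791/106872105 128754457/106872105]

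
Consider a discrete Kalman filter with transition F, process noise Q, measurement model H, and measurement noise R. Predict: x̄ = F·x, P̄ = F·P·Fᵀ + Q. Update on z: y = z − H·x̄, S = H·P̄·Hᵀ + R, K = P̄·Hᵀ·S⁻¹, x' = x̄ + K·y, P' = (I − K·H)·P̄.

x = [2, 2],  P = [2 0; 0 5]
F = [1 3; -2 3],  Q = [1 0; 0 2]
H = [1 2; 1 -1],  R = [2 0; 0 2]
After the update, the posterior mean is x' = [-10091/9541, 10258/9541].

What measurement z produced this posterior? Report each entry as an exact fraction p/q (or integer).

x̄ = F·x = [8, 2]
P̄ = F·P·Fᵀ + Q = [48 41; 41 55]
S = H·P̄·Hᵀ + R = [434 -21; -21 23]
K = P̄·Hᵀ·S⁻¹ = [3137/9541 824/1363; 3179/9541 -415/1363]
x' − x̄ = [-86419/9541, -8824/9541] = K·y
y = (KᵀK)⁻¹·Kᵀ·(x' − x̄) = [-11, -9]
z = y + H·x̄ = [-11, -9] + [12, 6] = [1, -3]

z = [1, -3]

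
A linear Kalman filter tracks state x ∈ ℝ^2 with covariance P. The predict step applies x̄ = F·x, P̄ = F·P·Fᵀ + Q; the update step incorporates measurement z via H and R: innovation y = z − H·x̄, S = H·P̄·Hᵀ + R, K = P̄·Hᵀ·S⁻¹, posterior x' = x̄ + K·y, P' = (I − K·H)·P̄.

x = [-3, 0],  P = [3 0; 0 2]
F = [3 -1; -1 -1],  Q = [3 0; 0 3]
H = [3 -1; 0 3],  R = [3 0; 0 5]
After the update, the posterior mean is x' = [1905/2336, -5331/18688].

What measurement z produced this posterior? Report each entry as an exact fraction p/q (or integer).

x̄ = F·x = [-9, 3]
P̄ = F·P·Fᵀ + Q = [32 -7; -7 8]
S = H·P̄·Hᵀ + R = [341 -87; -87 77]
K = P̄·Hᵀ·S⁻¹ = [763/2336 225/2336; -145/18688 5661/18688]
x' − x̄ = [22929/2336, -61395/18688] = K·y
y = (KᵀK)⁻¹·Kᵀ·(x' − x̄) = [33, -10]
z = y + H·x̄ = [33, -10] + [-30, 9] = [3, -1]

z = [3, -1]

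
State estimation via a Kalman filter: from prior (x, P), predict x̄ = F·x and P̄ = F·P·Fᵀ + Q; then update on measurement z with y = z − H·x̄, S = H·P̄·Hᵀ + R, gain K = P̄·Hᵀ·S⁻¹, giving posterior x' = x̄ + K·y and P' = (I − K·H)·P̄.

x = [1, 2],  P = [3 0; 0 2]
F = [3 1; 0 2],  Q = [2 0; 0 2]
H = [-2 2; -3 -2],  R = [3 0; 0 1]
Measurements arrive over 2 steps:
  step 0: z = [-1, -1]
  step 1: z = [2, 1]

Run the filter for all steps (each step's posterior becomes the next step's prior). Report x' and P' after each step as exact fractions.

step 0: x' = [935/2553, -8/2553], P' = [533/3404 -114/851; -114/851 254/851]
step 1: x' = [-1820893/3613487, 37920/124603], P' = [532471/3613487 -15244/124603; -15244/124603 34718/124603]

step 0: x̄ = F·x = [5, 4]
step 0: P̄ = F·P·Fᵀ + Q = [31 4; 4 10]
step 0: y = z − H·x̄ = [1, 22]
step 0: S = H·P̄·Hᵀ + R = [135 138; 138 368]
step 0: K = P̄·Hᵀ·S⁻¹ = [-43/222 -687/3404; 32/111 -166/851]
step 0: x' = x̄ + K·y = [935/2553, -8/2553]
step 0: P' = (I − K·H)·P̄ = [533/3404 -114/851; -114/851 254/851]
step 1: x̄ = F·x = [2797/2553, -16/2553]
step 1: P̄ = F·P·Fᵀ + Q = [9885/3404 -176/851; -176/851 2718/851]
step 1: y = z − H·x̄ = [10732/2553, 10912/2553]
step 1: S = H·P̄·Hᵀ + R = [24718/851 8615/1702; 8615/1702 127409/3404]
step 1: K = P̄·Hᵀ·S⁻¹ = [-649698/3613487 -713261/3613487; 33308/124603 -23704/124603]
step 1: x' = x̄ + K·y = [-1820893/3613487, 37920/124603]
step 1: P' = (I − K·H)·P̄ = [532471/3613487 -15244/124603; -15244/124603 34718/124603]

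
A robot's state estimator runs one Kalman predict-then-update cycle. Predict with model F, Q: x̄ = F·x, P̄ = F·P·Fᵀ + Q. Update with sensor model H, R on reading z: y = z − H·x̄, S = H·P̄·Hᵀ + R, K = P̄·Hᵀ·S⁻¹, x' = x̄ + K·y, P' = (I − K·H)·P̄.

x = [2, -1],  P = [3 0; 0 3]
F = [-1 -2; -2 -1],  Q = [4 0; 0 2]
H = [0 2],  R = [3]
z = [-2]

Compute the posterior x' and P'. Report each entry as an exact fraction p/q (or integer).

x' = [96/71, -77/71]
P' = [773/71 36/71; 36/71 51/71]

x̄ = F·x = [0, -3]
P̄ = F·P·Fᵀ + Q = [19 12; 12 17]
y = z − H·x̄ = [4]
S = H·P̄·Hᵀ + R = [71]
K = P̄·Hᵀ·S⁻¹ = [24/71; 34/71]
x' = x̄ + K·y = [96/71, -77/71]
P' = (I − K·H)·P̄ = [773/71 36/71; 36/71 51/71]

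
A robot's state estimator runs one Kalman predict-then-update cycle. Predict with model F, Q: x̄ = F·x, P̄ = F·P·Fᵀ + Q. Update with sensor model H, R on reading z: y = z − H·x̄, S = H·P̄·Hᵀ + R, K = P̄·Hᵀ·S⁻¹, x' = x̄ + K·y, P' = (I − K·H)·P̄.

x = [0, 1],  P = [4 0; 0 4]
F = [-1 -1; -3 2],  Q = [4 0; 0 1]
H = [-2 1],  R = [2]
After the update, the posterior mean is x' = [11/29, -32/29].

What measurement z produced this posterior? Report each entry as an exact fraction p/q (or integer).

x̄ = F·x = [-1, 2]
P̄ = F·P·Fᵀ + Q = [12 4; 4 53]
S = H·P̄·Hᵀ + R = [87]
K = P̄·Hᵀ·S⁻¹ = [-20/87; 15/29]
x' − x̄ = [40/29, -90/29] = K·y
y = (KᵀK)⁻¹·Kᵀ·(x' − x̄) = [-6]
z = y + H·x̄ = [-6] + [4] = [-2]

z = [-2]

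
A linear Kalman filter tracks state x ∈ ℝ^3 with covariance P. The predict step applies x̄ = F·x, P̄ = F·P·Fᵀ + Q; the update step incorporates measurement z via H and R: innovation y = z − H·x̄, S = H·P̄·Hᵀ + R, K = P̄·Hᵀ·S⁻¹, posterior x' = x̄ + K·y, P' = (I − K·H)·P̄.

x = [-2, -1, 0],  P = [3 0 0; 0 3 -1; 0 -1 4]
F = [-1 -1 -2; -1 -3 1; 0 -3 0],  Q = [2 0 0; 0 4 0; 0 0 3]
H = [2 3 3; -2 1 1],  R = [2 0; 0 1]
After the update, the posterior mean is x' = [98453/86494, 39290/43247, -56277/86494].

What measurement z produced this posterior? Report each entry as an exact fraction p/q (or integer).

x̄ = F·x = [3, 5, 3]
P̄ = F·P·Fᵀ + Q = [20 -1 3; -1 44 30; 3 30 30]
S = H·P̄·Hᵀ + R = [1312 314; 314 207]
K = P̄·Hᵀ·S⁻¹ = [10727/86494 -16075/43247; 5419/43247 7658/43247; 10773/86494 3111/43247]
x' − x̄ = [-161029/86494, -176945/43247, -315759/86494] = K·y
y = (KᵀK)⁻¹·Kᵀ·(x' − x̄) = [-27, -4]
z = y + H·x̄ = [-27, -4] + [30, 2] = [3, -2]

z = [3, -2]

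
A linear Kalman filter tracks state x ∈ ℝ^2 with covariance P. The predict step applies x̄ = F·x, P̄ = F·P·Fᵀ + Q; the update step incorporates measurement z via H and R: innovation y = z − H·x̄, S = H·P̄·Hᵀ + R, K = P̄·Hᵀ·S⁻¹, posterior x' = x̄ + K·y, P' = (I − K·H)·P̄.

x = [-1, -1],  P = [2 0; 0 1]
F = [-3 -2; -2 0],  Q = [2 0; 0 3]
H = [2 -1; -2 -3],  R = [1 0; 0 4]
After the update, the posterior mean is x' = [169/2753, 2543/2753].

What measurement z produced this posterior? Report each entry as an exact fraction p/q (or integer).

z = [-1, -3]

x̄ = F·x = [5, 2]
P̄ = F·P·Fᵀ + Q = [24 12; 12 11]
S = H·P̄·Hᵀ + R = [60 -111; -111 343]
K = P̄·Hᵀ·S⁻¹ = [1008/2753 -348/2753; -1868/8259 -659/2753]
x' − x̄ = [-13596/2753, -2963/2753] = K·y
y = (KᵀK)⁻¹·Kᵀ·(x' − x̄) = [-9, 13]
z = y + H·x̄ = [-9, 13] + [8, -16] = [-1, -3]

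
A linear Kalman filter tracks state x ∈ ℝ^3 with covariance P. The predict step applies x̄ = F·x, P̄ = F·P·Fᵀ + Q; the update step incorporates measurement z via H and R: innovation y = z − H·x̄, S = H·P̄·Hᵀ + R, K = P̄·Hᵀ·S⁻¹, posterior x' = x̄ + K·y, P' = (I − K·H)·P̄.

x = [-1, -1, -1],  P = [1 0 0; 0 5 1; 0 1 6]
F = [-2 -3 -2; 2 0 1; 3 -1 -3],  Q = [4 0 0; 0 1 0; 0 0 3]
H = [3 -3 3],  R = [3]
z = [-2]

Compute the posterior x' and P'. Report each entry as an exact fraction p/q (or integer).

x' = [84/53, -335/212, -405/106]
P' = [3413/265 254/265 -3118/265; 254/265 6113/1060 2527/530; -3118/265 2527/530 4418/265]

x̄ = F·x = [7, -3, 1]
P̄ = F·P·Fᵀ + Q = [89 -19 56; -19 11 -13; 56 -13 77]
y = z − H·x̄ = [-35]
S = H·P̄·Hᵀ + R = [3180]
K = P̄·Hᵀ·S⁻¹ = [41/265; -43/1060; 73/530]
x' = x̄ + K·y = [84/53, -335/212, -405/106]
P' = (I − K·H)·P̄ = [3413/265 254/265 -3118/265; 254/265 6113/1060 2527/530; -3118/265 2527/530 4418/265]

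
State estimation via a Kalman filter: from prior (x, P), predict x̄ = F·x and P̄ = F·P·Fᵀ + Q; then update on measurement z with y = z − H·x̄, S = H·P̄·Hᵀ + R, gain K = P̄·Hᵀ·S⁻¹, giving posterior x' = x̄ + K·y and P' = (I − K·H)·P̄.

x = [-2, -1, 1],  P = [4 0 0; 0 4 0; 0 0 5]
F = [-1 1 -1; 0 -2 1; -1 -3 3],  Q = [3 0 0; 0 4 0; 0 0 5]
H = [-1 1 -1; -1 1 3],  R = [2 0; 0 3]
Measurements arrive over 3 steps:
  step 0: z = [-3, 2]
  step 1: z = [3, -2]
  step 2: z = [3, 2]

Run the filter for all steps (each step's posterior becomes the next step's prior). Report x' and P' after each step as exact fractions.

step 0: x' = [67092/37579, 1073/37579, 47776/37579], P' = [127148/37579 101339/37579 4699/37579; 101339/37579 121838/37579 -1487/37579; 4699/37579 -1487/37579 11470/37579]
step 1: x' = [-1111702401/441073808, -150447467/220536904, -554209347/441073808], P' = [1130485617/441073808 438885291/220536904 56707939/441073808; 438885291/220536904 284067009/110268452 -4553599/220536904; 56707939/441073808 -4553599/220536904 133072601/441073808]
step 2: x' = [2451729011318/4072815629253, 10818251423585/4072815629253, -42874172200/581830804179], P' = [10231578929197/4072815629253 7940542729807/4072815629253 71577630226/581830804179; 7940542729807/4072815629253 10359390285334/4072815629253 -14665718177/581830804179; 71577630226/581830804179 -14665718177/581830804179 175164362161/581830804179]

step 0: x̄ = F·x = [0, 3, 8]
step 0: P̄ = F·P·Fᵀ + Q = [16 -13 -23; -13 25 39; -23 39 90]
step 0: y = z − H·x̄ = [2, -25]
step 0: S = H·P̄·Hᵀ + R = [35 -79; -79 1252]
step 0: K = P̄·Hᵀ·S⁻¹ = [-15254/37579 -3904/37579; 10993/37579 5346/37579; -8828/37579 9408/37579]
step 0: x' = x̄ + K·y = [67092/37579, 1073/37579, 47776/37579]
step 0: P' = (I − K·H)·P̄ = [127148/37579 101339/37579 4699/37579; 101339/37579 121838/37579 -1487/37579; 4699/37579 -1487/37579 11470/37579]
step 1: x̄ = F·x = [-113795/37579, 45630/37579, 73017/37579]
step 1: P̄ = F·P·Fᵀ + Q = [182887/37579 -61628/37579 -88418/37579; -61628/37579 655086/37579 976800/37579; -88418/37579 976800/37579 2121421/37579]
step 1: y = z − H·x̄ = [26329/37579, -453634/37579]
step 1: S = H·P̄·Hᵀ + R = [1027372/37579 -3272598/37579; -3272598/37579 26558063/37579]
step 1: K = P̄·Hᵀ·S⁻¹ = [-22101641/63010544 -13765203/220536904; 9557309/31505272 19264655/110268452; -14206267/63010544 55567111/220536904]
step 1: x' = x̄ + K·y = [-1111702401/441073808, -150447467/220536904, -554209347/441073808]
step 1: P' = (I − K·H)·P̄ = [1130485617/441073808 438885291/220536904 56707939/441073808; 438885291/220536904 284067009/110268452 -4553599/220536904; 56707939/441073808 -4553599/220536904 133072601/441073808]
step 2: x̄ = F·x = [97501201/31505272, 47580521/441073808, 175879581/220536904]
step 2: P̄ = F·P·Fᵀ + Q = [74969171/15752636 -52435503/31505272 -38930507/15752636; -52435503/31505272 6478868769/441073808 4498812013/220536904; -38930507/15752636 4498812013/220536904 4962556453/110268452]
step 2: y = z − H·x̄ = [2992416879/441073808, 1144306423/441073808]
step 2: S = H·P̄·Hᵀ + R = [10603216625/441073808 -29329121351/441073808; -29329121351/441073808 250547522705/441073808]
step 2: K = P̄·Hᵀ·S⁻¹ = [-1396039805486/4072815629253 -262635321548/4072815629253; 1260753791383/4072815629253 703622491270/4072815629253; -130703855282/581830804179 146416579360/581830804179]
step 2: x' = x̄ + K·y = [2451729011318/4072815629253, 10818251423585/4072815629253, -42874172200/581830804179]
step 2: P' = (I − K·H)·P̄ = [10231578929197/4072815629253 7940542729807/4072815629253 71577630226/581830804179; 7940542729807/4072815629253 10359390285334/4072815629253 -14665718177/581830804179; 71577630226/581830804179 -14665718177/581830804179 175164362161/581830804179]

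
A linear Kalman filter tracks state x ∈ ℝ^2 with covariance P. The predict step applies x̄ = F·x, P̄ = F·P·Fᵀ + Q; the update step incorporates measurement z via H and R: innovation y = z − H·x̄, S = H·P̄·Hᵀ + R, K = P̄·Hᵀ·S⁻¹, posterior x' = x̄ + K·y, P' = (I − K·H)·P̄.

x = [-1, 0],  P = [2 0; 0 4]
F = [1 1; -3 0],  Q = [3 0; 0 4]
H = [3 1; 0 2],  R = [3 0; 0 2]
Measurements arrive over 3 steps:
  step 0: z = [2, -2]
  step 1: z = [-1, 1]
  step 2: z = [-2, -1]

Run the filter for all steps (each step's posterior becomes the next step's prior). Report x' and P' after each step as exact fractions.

step 0: x̄ = F·x = [-1, 3]
step 0: P̄ = F·P·Fᵀ + Q = [9 -6; -6 22]
step 0: y = z − H·x̄ = [2, -8]
step 0: S = H·P̄·Hᵀ + R = [70 8; 8 90]
step 0: K = P̄·Hᵀ·S⁻¹ = [993/3118 -252/1559; 2/1559 762/1559]
step 0: x' = x̄ + K·y = [1450/1559, -1415/1559]
step 0: P' = (I − K·H)·P̄ = [1161/3118 -252/1559; -252/1559 762/1559]
step 1: x̄ = F·x = [35/1559, -4350/1559]
step 1: P̄ = F·P·Fᵀ + Q = [11031/3118 -1971/3118; -1971/3118 22921/3118]
step 1: y = z − H·x̄ = [2686/1559, 10259/1559]
step 1: S = H·P̄·Hᵀ + R = [59864/1559 17008/1559; 17008/1559 48960/1559]
step 1: K = P̄·Hᵀ·S⁻¹ = [31887/105904 -30681/211808; 1063/105904 98421/211808]
step 1: x' = x̄ + K·y = [-87265/211808, 60325/211808]
step 1: P' = (I − K·H)·P̄ = [74001/211808 -30681/211808; -30681/211808 98421/211808]
step 2: x̄ = F·x = [-6735/52952, 261795/211808]
step 2: P̄ = F·P·Fᵀ + Q = [186621/52952 -16245/26476; -16245/26476 1513241/211808]
step 2: y = z − H·x̄ = [-604591/211808, -367699/105904]
step 2: S = H·P̄·Hᵀ + R = [8087261/211808 1123361/105904; 1123361/105904 1619145/52952]
step 2: K = P̄·Hᵀ·S⁻¹ = [134520525/446914499 -129201597/893828998; 4493444/446914499 414565455/893828998]
step 2: x' = x̄ + K·y = [-433057083/893828998, -360250961/893828998]
step 2: P' = (I − K·H)·P̄ = [312108249/893828998 -129201597/893828998; -129201597/893828998 414565455/893828998]

step 0: x' = [1450/1559, -1415/1559], P' = [1161/3118 -252/1559; -252/1559 762/1559]
step 1: x' = [-87265/211808, 60325/211808], P' = [74001/211808 -30681/211808; -30681/211808 98421/211808]
step 2: x' = [-433057083/893828998, -360250961/893828998], P' = [312108249/893828998 -129201597/893828998; -129201597/893828998 414565455/893828998]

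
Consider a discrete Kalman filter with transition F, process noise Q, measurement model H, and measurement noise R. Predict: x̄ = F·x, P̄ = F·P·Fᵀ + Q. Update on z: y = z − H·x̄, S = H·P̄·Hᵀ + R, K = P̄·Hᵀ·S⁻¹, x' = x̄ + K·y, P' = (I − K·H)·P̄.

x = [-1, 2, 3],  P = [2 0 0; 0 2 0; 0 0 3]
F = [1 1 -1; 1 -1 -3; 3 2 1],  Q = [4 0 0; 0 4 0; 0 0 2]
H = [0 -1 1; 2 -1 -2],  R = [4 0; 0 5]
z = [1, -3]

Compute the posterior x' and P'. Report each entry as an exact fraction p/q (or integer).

x' = [-4103/2974, -4341/2974, 1501/2974]
P' = [16210/1487 11016/1487 10802/1487; 11016/1487 10654/1487 6844/1487; 10802/1487 6844/1487 8630/1487]

x̄ = F·x = [-2, -12, 4]
P̄ = F·P·Fᵀ + Q = [11 9 7; 9 35 -7; 7 -7 31]
y = z − H·x̄ = [-15, -3]
S = H·P̄·Hᵀ + R = [84 -38; -38 88]
K = P̄·Hᵀ·S⁻¹ = [-107/2974 -40/1487; -1905/2974 -462/1487; 893/2974 -500/1487]
x' = x̄ + K·y = [-4103/2974, -4341/2974, 1501/2974]
P' = (I − K·H)·P̄ = [16210/1487 11016/1487 10802/1487; 11016/1487 10654/1487 6844/1487; 10802/1487 6844/1487 8630/1487]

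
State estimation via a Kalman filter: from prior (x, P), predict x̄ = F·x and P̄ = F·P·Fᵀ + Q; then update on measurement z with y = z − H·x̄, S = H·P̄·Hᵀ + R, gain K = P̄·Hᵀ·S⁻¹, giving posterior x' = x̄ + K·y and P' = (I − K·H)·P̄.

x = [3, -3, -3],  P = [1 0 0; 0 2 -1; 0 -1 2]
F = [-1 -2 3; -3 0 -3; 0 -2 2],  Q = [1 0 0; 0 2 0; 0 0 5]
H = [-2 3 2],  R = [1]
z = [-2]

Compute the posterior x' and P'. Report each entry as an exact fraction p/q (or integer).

x̄ = F·x = [-6, 0, 0]
P̄ = F·P·Fᵀ + Q = [40 -21 30; -21 29 -18; 30 -18 29]
y = z − H·x̄ = [-14]
S = H·P̄·Hᵀ + R = [334]
K = P̄·Hᵀ·S⁻¹ = [-83/334; 93/334; -28/167]
x' = x̄ + K·y = [-421/167, -651/167, 392/167]
P' = (I − K·H)·P̄ = [6471/334 705/334 2686/167; 705/334 1037/334 -402/167; 2686/167 -402/167 3275/167]

x' = [-421/167, -651/167, 392/167]
P' = [6471/334 705/334 2686/167; 705/334 1037/334 -402/167; 2686/167 -402/167 3275/167]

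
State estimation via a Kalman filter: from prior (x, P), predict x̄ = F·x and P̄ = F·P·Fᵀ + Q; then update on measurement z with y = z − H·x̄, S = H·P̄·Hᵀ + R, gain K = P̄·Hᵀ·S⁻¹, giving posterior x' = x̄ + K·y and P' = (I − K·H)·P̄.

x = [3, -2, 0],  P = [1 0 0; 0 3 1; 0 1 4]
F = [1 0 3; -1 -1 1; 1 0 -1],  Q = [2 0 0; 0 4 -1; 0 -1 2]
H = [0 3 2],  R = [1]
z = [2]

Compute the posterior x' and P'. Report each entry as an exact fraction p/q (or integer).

x' = [175/59, -79/59, 178/59]
P' = [2297/59 432/59 -647/59; 432/59 190/59 -275/59; -647/59 -275/59 412/59]

x̄ = F·x = [3, -1, 3]
P̄ = F·P·Fᵀ + Q = [39 8 -11; 8 10 -5; -11 -5 7]
y = z − H·x̄ = [-1]
S = H·P̄·Hᵀ + R = [59]
K = P̄·Hᵀ·S⁻¹ = [2/59; 20/59; -1/59]
x' = x̄ + K·y = [175/59, -79/59, 178/59]
P' = (I − K·H)·P̄ = [2297/59 432/59 -647/59; 432/59 190/59 -275/59; -647/59 -275/59 412/59]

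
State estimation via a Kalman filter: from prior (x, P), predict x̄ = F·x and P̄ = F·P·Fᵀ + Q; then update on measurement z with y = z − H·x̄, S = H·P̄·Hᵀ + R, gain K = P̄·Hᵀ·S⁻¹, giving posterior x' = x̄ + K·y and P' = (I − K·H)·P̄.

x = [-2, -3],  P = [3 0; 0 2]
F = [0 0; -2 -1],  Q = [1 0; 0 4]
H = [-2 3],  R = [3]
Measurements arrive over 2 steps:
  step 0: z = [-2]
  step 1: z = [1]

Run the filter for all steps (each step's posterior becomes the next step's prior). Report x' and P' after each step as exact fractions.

step 0: x̄ = F·x = [0, 7]
step 0: P̄ = F·P·Fᵀ + Q = [1 0; 0 18]
step 0: y = z − H·x̄ = [-23]
step 0: S = H·P̄·Hᵀ + R = [169]
step 0: K = P̄·Hᵀ·S⁻¹ = [-2/169; 54/169]
step 0: x' = x̄ + K·y = [46/169, -59/169]
step 0: P' = (I − K·H)·P̄ = [165/169 108/169; 108/169 126/169]
step 1: x̄ = F·x = [0, -33/169]
step 1: P̄ = F·P·Fᵀ + Q = [1 0; 0 1894/169]
step 1: y = z − H·x̄ = [268/169]
step 1: S = H·P̄·Hᵀ + R = [18229/169]
step 1: K = P̄·Hᵀ·S⁻¹ = [-338/18229; 5682/18229]
step 1: x' = x̄ + K·y = [-536/18229, 5451/18229]
step 1: P' = (I − K·H)·P̄ = [17553/18229 11364/18229; 11364/18229 13258/18229]

step 0: x' = [46/169, -59/169], P' = [165/169 108/169; 108/169 126/169]
step 1: x' = [-536/18229, 5451/18229], P' = [17553/18229 11364/18229; 11364/18229 13258/18229]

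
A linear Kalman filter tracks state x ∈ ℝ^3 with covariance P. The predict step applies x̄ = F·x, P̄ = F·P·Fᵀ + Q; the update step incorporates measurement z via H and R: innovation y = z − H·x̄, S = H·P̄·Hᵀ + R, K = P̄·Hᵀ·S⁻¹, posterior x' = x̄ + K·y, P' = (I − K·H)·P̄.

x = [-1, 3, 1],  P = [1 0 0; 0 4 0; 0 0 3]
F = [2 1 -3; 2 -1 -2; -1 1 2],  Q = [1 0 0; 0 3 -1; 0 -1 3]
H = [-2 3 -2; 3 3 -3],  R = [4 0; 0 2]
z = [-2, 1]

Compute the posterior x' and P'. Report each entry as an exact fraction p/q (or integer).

x' = [1780/2767, -124652/329273, -20907/329273]
P' = [884/2767 464/2767 1008/2767; 464/2767 336332/329273 374568/329273; 1008/2767 374568/329273 510110/329273]

x̄ = F·x = [-2, -7, 6]
P̄ = F·P·Fᵀ + Q = [36 18 -16; 18 23 -19; -16 -19 20]
y = z − H·x̄ = [27, 46]
S = H·P̄·Hᵀ + R = [319 450; 450 1667]
K = P̄·Hᵀ·S⁻¹ = [-598/2767 510/2767; 37357/329273 25470/329273; -34105/329273 -23385/329273]
x' = x̄ + K·y = [1780/2767, -124652/329273, -20907/329273]
P' = (I − K·H)·P̄ = [884/2767 464/2767 1008/2767; 464/2767 336332/329273 374568/329273; 1008/2767 374568/329273 510110/329273]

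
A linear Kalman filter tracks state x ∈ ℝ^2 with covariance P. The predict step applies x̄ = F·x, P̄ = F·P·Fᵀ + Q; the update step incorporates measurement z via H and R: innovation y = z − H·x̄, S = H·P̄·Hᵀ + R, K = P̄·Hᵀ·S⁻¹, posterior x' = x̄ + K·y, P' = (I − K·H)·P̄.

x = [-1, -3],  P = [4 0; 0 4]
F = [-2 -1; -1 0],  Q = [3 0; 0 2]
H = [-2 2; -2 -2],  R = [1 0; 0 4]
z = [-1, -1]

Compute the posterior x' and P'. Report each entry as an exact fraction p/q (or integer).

x̄ = F·x = [5, 1]
P̄ = F·P·Fᵀ + Q = [23 8; 8 6]
y = z − H·x̄ = [7, 11]
S = H·P̄·Hᵀ + R = [53 68; 68 184]
K = P̄·Hᵀ·S⁻¹ = [-163/641 -623/2564; 146/641 -303/1282]
x' = x̄ + K·y = [1403/2564, -7/1282]
P' = (I − K·H)·P̄ = [393/1282 115/641; 115/641 188/641]

x' = [1403/2564, -7/1282]
P' = [393/1282 115/641; 115/641 188/641]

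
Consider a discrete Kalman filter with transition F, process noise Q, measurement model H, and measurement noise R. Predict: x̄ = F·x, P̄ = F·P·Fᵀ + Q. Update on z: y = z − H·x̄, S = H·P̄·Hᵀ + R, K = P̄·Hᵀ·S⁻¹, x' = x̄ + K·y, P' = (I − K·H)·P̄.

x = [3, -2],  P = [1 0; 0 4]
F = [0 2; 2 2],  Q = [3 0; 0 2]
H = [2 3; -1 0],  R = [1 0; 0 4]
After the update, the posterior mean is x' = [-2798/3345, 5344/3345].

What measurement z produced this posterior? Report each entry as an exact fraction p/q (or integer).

x̄ = F·x = [-4, 2]
P̄ = F·P·Fᵀ + Q = [19 16; 16 22]
S = H·P̄·Hᵀ + R = [467 -86; -86 23]
K = P̄·Hᵀ·S⁻¹ = [344/3345 -1477/3345; 878/3345 956/3345]
x' − x̄ = [10582/3345, -1346/3345] = K·y
y = (KᵀK)⁻¹·Kᵀ·(x' − x̄) = [5, -6]
z = y + H·x̄ = [5, -6] + [-2, 4] = [3, -2]

z = [3, -2]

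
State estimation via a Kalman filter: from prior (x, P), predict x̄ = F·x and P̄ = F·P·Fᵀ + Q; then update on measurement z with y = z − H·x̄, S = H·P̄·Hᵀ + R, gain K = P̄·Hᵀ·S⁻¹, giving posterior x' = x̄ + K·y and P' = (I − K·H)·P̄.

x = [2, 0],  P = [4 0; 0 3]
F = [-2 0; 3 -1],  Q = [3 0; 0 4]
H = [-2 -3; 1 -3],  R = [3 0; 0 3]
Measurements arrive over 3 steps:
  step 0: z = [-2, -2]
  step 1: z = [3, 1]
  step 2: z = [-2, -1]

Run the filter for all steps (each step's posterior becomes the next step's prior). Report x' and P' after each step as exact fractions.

step 0: x̄ = F·x = [-4, 6]
step 0: P̄ = F·P·Fᵀ + Q = [19 -24; -24 43]
step 0: y = z − H·x̄ = [8, 20]
step 0: S = H·P̄·Hᵀ + R = [178 277; 277 553]
step 0: K = P̄·Hᵀ·S⁻¹ = [-427/1447 452/1447; -804/7235 -1599/7235]
step 0: x' = x̄ + K·y = [-164/1447, 4998/7235]
step 0: P' = (I − K·H)·P̄ = [879/1447 -159/1447; -159/1447 1334/7235]
step 1: x̄ = F·x = [328/1447, -7458/7235]
step 1: P̄ = F·P·Fᵀ + Q = [7857/1447 -5592/1447; -5592/1447 74599/7235]
step 1: y = z − H·x̄ = [2611/7235, -16779/7235]
step 1: S = H·P̄·Hᵀ + R = [514716/7235 508941/7235; 508941/7235 900141/7235]
step 1: K = P̄·Hᵀ·S⁻¹ = [-889257/3137465 932082/3137465; -352968/3137465 -677937/3137465]
step 1: x' = x̄ + K·y = [-1771363/3137465, -1789317/3137465]
step 1: P' = (I − K·H)·P̄ = [1821339/3137465 -324969/3137465; -324969/3137465 569614/3137465]
step 2: x̄ = F·x = [3542726/3137465, -3524772/3137465]
step 2: P̄ = F·P·Fᵀ + Q = [16697751/3137465 -11577972/3137465; -11577972/3137465 31461339/3137465]
step 2: y = z − H·x̄ = [-9763794/3137465, -17254507/3137465]
step 2: S = H·P̄·Hᵀ + R = [220419786/3137465 215022633/3137465; 215022633/3137465 378730029/3137465]
step 2: K = P̄·Hᵀ·S⁻¹ = [-373694293/1319000433 391284320/1319000433; -148456168/1319000433 -284747617/1319000433]
step 2: x' = x̄ + K·y = [500440064/1319000433, 546141359/1319000433]
step 2: P' = (I − K·H)·P̄ = [254992871/439666811 -45430483/439666811; -45430483/439666811 79772378/439666811]

step 0: x' = [-164/1447, 4998/7235], P' = [879/1447 -159/1447; -159/1447 1334/7235]
step 1: x' = [-1771363/3137465, -1789317/3137465], P' = [1821339/3137465 -324969/3137465; -324969/3137465 569614/3137465]
step 2: x' = [500440064/1319000433, 546141359/1319000433], P' = [254992871/439666811 -45430483/439666811; -45430483/439666811 79772378/439666811]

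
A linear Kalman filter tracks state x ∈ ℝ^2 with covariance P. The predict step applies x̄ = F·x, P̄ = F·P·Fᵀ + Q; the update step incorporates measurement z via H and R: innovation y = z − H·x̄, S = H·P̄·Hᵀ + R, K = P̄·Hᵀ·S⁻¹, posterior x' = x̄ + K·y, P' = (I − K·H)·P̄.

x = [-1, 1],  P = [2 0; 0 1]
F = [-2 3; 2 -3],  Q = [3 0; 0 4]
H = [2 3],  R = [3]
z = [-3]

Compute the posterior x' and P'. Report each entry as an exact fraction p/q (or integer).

x' = [159/34, -141/34]
P' = [1239/68 -837/68; -837/68 587/68]

x̄ = F·x = [5, -5]
P̄ = F·P·Fᵀ + Q = [20 -17; -17 21]
y = z − H·x̄ = [2]
S = H·P̄·Hᵀ + R = [68]
K = P̄·Hᵀ·S⁻¹ = [-11/68; 29/68]
x' = x̄ + K·y = [159/34, -141/34]
P' = (I − K·H)·P̄ = [1239/68 -837/68; -837/68 587/68]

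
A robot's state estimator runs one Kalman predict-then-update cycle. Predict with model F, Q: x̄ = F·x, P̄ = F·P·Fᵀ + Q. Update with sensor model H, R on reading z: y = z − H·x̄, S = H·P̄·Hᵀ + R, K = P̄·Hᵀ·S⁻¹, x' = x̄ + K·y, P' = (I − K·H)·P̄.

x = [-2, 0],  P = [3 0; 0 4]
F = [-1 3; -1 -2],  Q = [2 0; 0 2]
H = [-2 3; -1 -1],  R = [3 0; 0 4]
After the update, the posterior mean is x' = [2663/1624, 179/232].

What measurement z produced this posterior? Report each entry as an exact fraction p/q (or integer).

z = [-1, -2]

x̄ = F·x = [2, 2]
P̄ = F·P·Fᵀ + Q = [41 -21; -21 21]
S = H·P̄·Hᵀ + R = [608 40; 40 24]
K = P̄·Hᵀ·S⁻¹ = [-335/1624 -795/1624; 45/232 -75/232]
x' − x̄ = [-585/1624, -285/232] = K·y
y = (KᵀK)⁻¹·Kᵀ·(x' − x̄) = [-3, 2]
z = y + H·x̄ = [-3, 2] + [2, -4] = [-1, -2]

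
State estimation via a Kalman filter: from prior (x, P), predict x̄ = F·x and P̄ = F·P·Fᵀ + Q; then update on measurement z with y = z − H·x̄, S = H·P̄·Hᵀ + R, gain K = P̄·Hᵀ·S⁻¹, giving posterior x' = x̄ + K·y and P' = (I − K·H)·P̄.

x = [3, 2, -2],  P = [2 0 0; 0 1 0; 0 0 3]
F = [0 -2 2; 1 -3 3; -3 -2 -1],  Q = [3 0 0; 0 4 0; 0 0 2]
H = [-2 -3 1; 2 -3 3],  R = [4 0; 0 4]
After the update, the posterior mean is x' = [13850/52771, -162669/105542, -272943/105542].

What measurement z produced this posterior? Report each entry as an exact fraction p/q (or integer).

x̄ = F·x = [-8, -9, -11]
P̄ = F·P·Fᵀ + Q = [19 24 -2; 24 42 -9; -2 -9 27]
S = H·P̄·Hᵀ + R = [835 499; 499 551]
K = P̄·Hᵀ·S⁻¹ = [-10438/52771 5622/52771; -24219/105542 1821/105542; -9969/105542 28949/105542]
x' − x̄ = [436018/52771, 787209/105542, 888019/105542] = K·y
y = (KᵀK)⁻¹·Kᵀ·(x' − x̄) = [-31, 20]
z = y + H·x̄ = [-31, 20] + [32, -22] = [1, -2]

z = [1, -2]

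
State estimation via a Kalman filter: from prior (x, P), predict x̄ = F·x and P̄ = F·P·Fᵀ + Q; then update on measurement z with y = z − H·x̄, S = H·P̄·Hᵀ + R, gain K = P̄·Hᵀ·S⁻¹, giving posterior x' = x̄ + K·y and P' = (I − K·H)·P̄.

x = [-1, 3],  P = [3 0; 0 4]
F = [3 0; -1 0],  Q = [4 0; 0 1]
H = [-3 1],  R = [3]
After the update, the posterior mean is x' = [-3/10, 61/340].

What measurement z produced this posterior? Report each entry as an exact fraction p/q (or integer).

x̄ = F·x = [-3, 1]
P̄ = F·P·Fᵀ + Q = [31 -9; -9 4]
S = H·P̄·Hᵀ + R = [340]
K = P̄·Hᵀ·S⁻¹ = [-3/10; 31/340]
x' − x̄ = [27/10, -279/340] = K·y
y = (KᵀK)⁻¹·Kᵀ·(x' − x̄) = [-9]
z = y + H·x̄ = [-9] + [10] = [1]

z = [1]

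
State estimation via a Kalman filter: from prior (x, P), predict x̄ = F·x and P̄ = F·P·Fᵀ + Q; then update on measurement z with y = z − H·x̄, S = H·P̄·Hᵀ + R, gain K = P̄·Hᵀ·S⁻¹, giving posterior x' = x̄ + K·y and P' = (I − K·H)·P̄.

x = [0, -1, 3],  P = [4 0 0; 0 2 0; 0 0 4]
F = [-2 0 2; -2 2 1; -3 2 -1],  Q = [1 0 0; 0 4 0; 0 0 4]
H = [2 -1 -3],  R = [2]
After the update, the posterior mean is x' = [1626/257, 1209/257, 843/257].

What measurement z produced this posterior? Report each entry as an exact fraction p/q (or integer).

x̄ = F·x = [6, 1, -5]
P̄ = F·P·Fᵀ + Q = [33 24 16; 24 32 28; 16 28 52]
S = H·P̄·Hᵀ + R = [514]
K = P̄·Hᵀ·S⁻¹ = [-3/257; -34/257; -76/257]
x' − x̄ = [84/257, 952/257, 2128/257] = K·y
y = (KᵀK)⁻¹·Kᵀ·(x' − x̄) = [-28]
z = y + H·x̄ = [-28] + [26] = [-2]

z = [-2]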